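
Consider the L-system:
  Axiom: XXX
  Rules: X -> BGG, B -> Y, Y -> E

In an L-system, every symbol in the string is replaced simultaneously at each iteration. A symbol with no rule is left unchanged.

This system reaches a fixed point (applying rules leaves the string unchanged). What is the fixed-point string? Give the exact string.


Step 0: XXX
Step 1: BGGBGGBGG
Step 2: YGGYGGYGG
Step 3: EGGEGGEGG
Step 4: EGGEGGEGG  (unchanged — fixed point at step 3)

Answer: EGGEGGEGG


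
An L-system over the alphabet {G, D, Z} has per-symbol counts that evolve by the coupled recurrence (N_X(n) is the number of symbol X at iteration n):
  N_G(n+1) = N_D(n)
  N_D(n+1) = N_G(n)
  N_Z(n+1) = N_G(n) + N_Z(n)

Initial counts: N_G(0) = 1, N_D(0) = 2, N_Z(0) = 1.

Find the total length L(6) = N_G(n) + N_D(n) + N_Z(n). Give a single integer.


Answer: 13

Derivation:
Step 0: N_G=1, N_D=2, N_Z=1, L=4
Step 1: N_G=2, N_D=1, N_Z=2, L=5
Step 2: N_G=1, N_D=2, N_Z=4, L=7
Step 3: N_G=2, N_D=1, N_Z=5, L=8
Step 4: N_G=1, N_D=2, N_Z=7, L=10
Step 5: N_G=2, N_D=1, N_Z=8, L=11
Step 6: N_G=1, N_D=2, N_Z=10, L=13


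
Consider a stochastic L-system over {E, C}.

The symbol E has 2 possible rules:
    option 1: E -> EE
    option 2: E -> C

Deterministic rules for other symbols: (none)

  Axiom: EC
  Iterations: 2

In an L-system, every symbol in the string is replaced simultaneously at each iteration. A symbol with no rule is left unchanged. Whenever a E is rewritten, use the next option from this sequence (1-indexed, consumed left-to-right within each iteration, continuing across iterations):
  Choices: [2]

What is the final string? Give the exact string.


Step 0: EC
Step 1: CC  (used choices [2])
Step 2: CC  (used choices [])

Answer: CC


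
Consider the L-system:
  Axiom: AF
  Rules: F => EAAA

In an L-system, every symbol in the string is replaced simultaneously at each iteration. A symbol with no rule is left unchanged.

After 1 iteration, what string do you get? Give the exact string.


Answer: AEAAA

Derivation:
Step 0: AF
Step 1: AEAAA


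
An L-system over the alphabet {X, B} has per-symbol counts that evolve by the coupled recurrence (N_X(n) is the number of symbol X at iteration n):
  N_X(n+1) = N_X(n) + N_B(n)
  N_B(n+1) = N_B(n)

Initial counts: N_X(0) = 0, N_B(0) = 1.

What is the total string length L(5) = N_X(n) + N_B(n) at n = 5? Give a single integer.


Answer: 6

Derivation:
Step 0: N_X=0, N_B=1, L=1
Step 1: N_X=1, N_B=1, L=2
Step 2: N_X=2, N_B=1, L=3
Step 3: N_X=3, N_B=1, L=4
Step 4: N_X=4, N_B=1, L=5
Step 5: N_X=5, N_B=1, L=6


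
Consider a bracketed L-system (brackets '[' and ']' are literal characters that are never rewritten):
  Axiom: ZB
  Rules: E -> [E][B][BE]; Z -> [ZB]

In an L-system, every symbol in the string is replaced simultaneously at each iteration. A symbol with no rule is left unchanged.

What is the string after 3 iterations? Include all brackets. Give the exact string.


Step 0: ZB
Step 1: [ZB]B
Step 2: [[ZB]B]B
Step 3: [[[ZB]B]B]B

Answer: [[[ZB]B]B]B


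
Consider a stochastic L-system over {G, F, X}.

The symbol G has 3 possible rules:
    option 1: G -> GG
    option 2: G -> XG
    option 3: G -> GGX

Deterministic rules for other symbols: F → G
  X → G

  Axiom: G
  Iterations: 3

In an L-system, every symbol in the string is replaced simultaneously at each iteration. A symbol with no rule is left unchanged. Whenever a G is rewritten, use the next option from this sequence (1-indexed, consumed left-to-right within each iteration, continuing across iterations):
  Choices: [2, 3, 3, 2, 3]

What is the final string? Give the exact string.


Answer: GGXXGGGXG

Derivation:
Step 0: G
Step 1: XG  (used choices [2])
Step 2: GGGX  (used choices [3])
Step 3: GGXXGGGXG  (used choices [3, 2, 3])


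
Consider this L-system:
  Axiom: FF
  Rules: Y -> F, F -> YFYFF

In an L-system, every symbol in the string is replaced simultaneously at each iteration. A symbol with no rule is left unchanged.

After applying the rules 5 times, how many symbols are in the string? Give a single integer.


Answer: 1546

Derivation:
Step 0: length = 2
Step 1: length = 10
Step 2: length = 34
Step 3: length = 122
Step 4: length = 434
Step 5: length = 1546


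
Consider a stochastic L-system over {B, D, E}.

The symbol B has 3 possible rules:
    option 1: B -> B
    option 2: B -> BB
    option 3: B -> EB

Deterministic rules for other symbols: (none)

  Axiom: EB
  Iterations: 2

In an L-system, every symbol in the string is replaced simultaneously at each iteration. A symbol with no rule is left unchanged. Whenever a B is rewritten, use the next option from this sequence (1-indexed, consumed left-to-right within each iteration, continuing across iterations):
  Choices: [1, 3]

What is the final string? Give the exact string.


Step 0: EB
Step 1: EB  (used choices [1])
Step 2: EEB  (used choices [3])

Answer: EEB


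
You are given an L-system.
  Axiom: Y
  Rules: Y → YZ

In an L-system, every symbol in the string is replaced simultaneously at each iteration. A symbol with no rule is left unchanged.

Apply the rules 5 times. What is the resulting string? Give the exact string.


Step 0: Y
Step 1: YZ
Step 2: YZZ
Step 3: YZZZ
Step 4: YZZZZ
Step 5: YZZZZZ

Answer: YZZZZZ


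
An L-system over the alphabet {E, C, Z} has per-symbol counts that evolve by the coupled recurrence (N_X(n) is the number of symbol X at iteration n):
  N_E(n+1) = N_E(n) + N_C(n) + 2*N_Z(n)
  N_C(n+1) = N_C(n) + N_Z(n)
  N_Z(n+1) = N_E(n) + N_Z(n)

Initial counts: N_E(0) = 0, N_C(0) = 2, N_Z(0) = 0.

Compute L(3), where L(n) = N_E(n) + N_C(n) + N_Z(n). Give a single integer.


Step 0: N_E=0, N_C=2, N_Z=0, L=2
Step 1: N_E=2, N_C=2, N_Z=0, L=4
Step 2: N_E=4, N_C=2, N_Z=2, L=8
Step 3: N_E=10, N_C=4, N_Z=6, L=20

Answer: 20


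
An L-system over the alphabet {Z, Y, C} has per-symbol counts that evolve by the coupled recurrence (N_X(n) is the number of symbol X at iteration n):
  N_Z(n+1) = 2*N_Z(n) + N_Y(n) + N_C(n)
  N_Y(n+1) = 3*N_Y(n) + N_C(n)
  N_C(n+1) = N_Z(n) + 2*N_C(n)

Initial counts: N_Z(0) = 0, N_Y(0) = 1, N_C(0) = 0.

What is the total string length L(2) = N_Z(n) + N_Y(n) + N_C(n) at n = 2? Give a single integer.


Step 0: N_Z=0, N_Y=1, N_C=0, L=1
Step 1: N_Z=1, N_Y=3, N_C=0, L=4
Step 2: N_Z=5, N_Y=9, N_C=1, L=15

Answer: 15


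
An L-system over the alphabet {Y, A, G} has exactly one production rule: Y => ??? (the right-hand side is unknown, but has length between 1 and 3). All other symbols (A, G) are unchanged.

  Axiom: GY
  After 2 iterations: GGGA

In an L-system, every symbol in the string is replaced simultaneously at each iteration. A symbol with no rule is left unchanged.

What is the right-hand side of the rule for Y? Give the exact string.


Answer: GGA

Derivation:
Trying Y => GGA:
  Step 0: GY
  Step 1: GGGA
  Step 2: GGGA
Matches the given result.


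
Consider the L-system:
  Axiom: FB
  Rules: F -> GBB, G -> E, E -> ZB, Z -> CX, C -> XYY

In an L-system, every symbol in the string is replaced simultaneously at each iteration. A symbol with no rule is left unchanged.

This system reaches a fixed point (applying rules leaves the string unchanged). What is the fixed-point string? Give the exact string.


Step 0: FB
Step 1: GBBB
Step 2: EBBB
Step 3: ZBBBB
Step 4: CXBBBB
Step 5: XYYXBBBB
Step 6: XYYXBBBB  (unchanged — fixed point at step 5)

Answer: XYYXBBBB


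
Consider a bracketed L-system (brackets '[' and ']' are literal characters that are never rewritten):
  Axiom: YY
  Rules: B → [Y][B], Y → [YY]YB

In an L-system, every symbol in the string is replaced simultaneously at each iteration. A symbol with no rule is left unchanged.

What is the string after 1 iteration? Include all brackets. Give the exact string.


Answer: [YY]YB[YY]YB

Derivation:
Step 0: YY
Step 1: [YY]YB[YY]YB


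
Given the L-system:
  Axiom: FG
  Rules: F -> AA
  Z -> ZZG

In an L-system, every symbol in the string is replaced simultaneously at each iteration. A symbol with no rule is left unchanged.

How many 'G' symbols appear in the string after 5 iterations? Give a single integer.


Step 0: FG  (1 'G')
Step 1: AAG  (1 'G')
Step 2: AAG  (1 'G')
Step 3: AAG  (1 'G')
Step 4: AAG  (1 'G')
Step 5: AAG  (1 'G')

Answer: 1


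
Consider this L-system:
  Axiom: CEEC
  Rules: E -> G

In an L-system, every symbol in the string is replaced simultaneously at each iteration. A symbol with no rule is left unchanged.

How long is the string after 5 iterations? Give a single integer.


Step 0: length = 4
Step 1: length = 4
Step 2: length = 4
Step 3: length = 4
Step 4: length = 4
Step 5: length = 4

Answer: 4


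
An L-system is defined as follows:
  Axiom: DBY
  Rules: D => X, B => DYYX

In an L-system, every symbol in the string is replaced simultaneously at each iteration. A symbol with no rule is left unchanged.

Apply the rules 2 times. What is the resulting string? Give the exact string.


Answer: XXYYXY

Derivation:
Step 0: DBY
Step 1: XDYYXY
Step 2: XXYYXY


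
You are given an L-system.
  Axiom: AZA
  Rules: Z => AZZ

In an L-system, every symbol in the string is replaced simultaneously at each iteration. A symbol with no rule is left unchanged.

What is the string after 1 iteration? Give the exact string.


Step 0: AZA
Step 1: AAZZA

Answer: AAZZA


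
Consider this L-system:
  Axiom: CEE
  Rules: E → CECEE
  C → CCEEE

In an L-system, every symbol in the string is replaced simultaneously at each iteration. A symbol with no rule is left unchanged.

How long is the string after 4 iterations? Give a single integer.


Step 0: length = 3
Step 1: length = 15
Step 2: length = 75
Step 3: length = 375
Step 4: length = 1875

Answer: 1875


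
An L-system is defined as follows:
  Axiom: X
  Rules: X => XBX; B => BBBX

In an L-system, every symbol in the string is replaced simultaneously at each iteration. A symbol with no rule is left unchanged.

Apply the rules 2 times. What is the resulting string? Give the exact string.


Answer: XBXBBBXXBX

Derivation:
Step 0: X
Step 1: XBX
Step 2: XBXBBBXXBX


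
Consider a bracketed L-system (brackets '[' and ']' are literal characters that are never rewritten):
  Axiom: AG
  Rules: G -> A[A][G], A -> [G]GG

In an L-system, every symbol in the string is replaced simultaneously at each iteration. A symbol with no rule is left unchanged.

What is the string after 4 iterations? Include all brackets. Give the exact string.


Step 0: AG
Step 1: [G]GGA[A][G]
Step 2: [A[A][G]]A[A][G]A[A][G][G]GG[[G]GG][A[A][G]]
Step 3: [[G]GG[[G]GG][A[A][G]]][G]GG[[G]GG][A[A][G]][G]GG[[G]GG][A[A][G]][A[A][G]]A[A][G]A[A][G][[A[A][G]]A[A][G]A[A][G]][[G]GG[[G]GG][A[A][G]]]
Step 4: [[A[A][G]]A[A][G]A[A][G][[A[A][G]]A[A][G]A[A][G]][[G]GG[[G]GG][A[A][G]]]][A[A][G]]A[A][G]A[A][G][[A[A][G]]A[A][G]A[A][G]][[G]GG[[G]GG][A[A][G]]][A[A][G]]A[A][G]A[A][G][[A[A][G]]A[A][G]A[A][G]][[G]GG[[G]GG][A[A][G]]][[G]GG[[G]GG][A[A][G]]][G]GG[[G]GG][A[A][G]][G]GG[[G]GG][A[A][G]][[[G]GG[[G]GG][A[A][G]]][G]GG[[G]GG][A[A][G]][G]GG[[G]GG][A[A][G]]][[A[A][G]]A[A][G]A[A][G][[A[A][G]]A[A][G]A[A][G]][[G]GG[[G]GG][A[A][G]]]]

Answer: [[A[A][G]]A[A][G]A[A][G][[A[A][G]]A[A][G]A[A][G]][[G]GG[[G]GG][A[A][G]]]][A[A][G]]A[A][G]A[A][G][[A[A][G]]A[A][G]A[A][G]][[G]GG[[G]GG][A[A][G]]][A[A][G]]A[A][G]A[A][G][[A[A][G]]A[A][G]A[A][G]][[G]GG[[G]GG][A[A][G]]][[G]GG[[G]GG][A[A][G]]][G]GG[[G]GG][A[A][G]][G]GG[[G]GG][A[A][G]][[[G]GG[[G]GG][A[A][G]]][G]GG[[G]GG][A[A][G]][G]GG[[G]GG][A[A][G]]][[A[A][G]]A[A][G]A[A][G][[A[A][G]]A[A][G]A[A][G]][[G]GG[[G]GG][A[A][G]]]]


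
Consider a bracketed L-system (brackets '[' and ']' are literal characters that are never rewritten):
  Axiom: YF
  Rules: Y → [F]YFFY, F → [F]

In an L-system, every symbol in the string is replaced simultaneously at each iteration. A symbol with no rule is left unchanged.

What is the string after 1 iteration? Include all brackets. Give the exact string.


Answer: [F]YFFY[F]

Derivation:
Step 0: YF
Step 1: [F]YFFY[F]


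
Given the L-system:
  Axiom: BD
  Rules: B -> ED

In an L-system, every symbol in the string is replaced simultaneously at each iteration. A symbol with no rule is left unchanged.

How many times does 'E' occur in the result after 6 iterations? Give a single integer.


Step 0: BD  (0 'E')
Step 1: EDD  (1 'E')
Step 2: EDD  (1 'E')
Step 3: EDD  (1 'E')
Step 4: EDD  (1 'E')
Step 5: EDD  (1 'E')
Step 6: EDD  (1 'E')

Answer: 1


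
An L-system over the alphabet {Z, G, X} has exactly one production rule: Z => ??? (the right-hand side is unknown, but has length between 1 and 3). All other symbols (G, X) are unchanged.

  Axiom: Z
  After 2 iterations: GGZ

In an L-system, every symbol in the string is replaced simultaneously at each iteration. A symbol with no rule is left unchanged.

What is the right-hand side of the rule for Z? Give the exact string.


Answer: GZ

Derivation:
Trying Z => GZ:
  Step 0: Z
  Step 1: GZ
  Step 2: GGZ
Matches the given result.


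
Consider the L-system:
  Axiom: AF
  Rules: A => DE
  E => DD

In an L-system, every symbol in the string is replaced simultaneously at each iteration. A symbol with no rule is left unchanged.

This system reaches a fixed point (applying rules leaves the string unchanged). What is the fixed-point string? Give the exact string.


Answer: DDDF

Derivation:
Step 0: AF
Step 1: DEF
Step 2: DDDF
Step 3: DDDF  (unchanged — fixed point at step 2)


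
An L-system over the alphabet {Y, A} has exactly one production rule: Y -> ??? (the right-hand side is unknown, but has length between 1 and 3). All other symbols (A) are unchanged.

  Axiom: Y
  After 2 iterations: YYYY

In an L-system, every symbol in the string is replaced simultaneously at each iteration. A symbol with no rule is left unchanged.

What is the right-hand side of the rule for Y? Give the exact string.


Trying Y -> YY:
  Step 0: Y
  Step 1: YY
  Step 2: YYYY
Matches the given result.

Answer: YY


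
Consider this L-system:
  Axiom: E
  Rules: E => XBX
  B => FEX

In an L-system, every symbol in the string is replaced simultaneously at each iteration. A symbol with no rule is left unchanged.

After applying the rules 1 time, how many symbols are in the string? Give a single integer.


Step 0: length = 1
Step 1: length = 3

Answer: 3


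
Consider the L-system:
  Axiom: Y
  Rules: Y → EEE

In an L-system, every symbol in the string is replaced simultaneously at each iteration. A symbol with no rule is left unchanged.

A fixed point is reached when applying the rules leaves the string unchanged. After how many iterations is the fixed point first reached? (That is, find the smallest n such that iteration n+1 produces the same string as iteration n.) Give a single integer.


Answer: 1

Derivation:
Step 0: Y
Step 1: EEE
Step 2: EEE  (unchanged — fixed point at step 1)


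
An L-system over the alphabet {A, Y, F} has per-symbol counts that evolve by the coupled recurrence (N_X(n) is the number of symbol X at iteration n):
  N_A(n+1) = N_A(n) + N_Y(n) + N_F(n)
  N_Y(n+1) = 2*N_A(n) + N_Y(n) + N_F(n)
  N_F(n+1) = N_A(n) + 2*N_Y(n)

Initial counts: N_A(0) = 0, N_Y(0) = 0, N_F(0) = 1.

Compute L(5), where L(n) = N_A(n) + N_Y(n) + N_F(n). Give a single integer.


Answer: 296

Derivation:
Step 0: N_A=0, N_Y=0, N_F=1, L=1
Step 1: N_A=1, N_Y=1, N_F=0, L=2
Step 2: N_A=2, N_Y=3, N_F=3, L=8
Step 3: N_A=8, N_Y=10, N_F=8, L=26
Step 4: N_A=26, N_Y=34, N_F=28, L=88
Step 5: N_A=88, N_Y=114, N_F=94, L=296


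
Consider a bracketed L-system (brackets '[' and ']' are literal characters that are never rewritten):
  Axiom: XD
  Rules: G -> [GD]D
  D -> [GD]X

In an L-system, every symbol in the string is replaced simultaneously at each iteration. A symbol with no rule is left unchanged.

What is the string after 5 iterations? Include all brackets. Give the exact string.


Answer: X[[[[[GD]D[GD]X][GD]X[[GD]D[GD]X]X][[GD]D[GD]X]X[[[GD]D[GD]X][GD]X[[GD]D[GD]X]X]X][[[GD]D[GD]X][GD]X[[GD]D[GD]X]X]X[[[[GD]D[GD]X][GD]X[[GD]D[GD]X]X][[GD]D[GD]X]X[[[GD]D[GD]X][GD]X[[GD]D[GD]X]X]X]X]X

Derivation:
Step 0: XD
Step 1: X[GD]X
Step 2: X[[GD]D[GD]X]X
Step 3: X[[[GD]D[GD]X][GD]X[[GD]D[GD]X]X]X
Step 4: X[[[[GD]D[GD]X][GD]X[[GD]D[GD]X]X][[GD]D[GD]X]X[[[GD]D[GD]X][GD]X[[GD]D[GD]X]X]X]X
Step 5: X[[[[[GD]D[GD]X][GD]X[[GD]D[GD]X]X][[GD]D[GD]X]X[[[GD]D[GD]X][GD]X[[GD]D[GD]X]X]X][[[GD]D[GD]X][GD]X[[GD]D[GD]X]X]X[[[[GD]D[GD]X][GD]X[[GD]D[GD]X]X][[GD]D[GD]X]X[[[GD]D[GD]X][GD]X[[GD]D[GD]X]X]X]X]X


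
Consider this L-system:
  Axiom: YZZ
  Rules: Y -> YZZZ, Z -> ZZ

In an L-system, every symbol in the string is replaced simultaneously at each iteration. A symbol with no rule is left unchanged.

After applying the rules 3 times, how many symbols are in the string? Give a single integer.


Answer: 38

Derivation:
Step 0: length = 3
Step 1: length = 8
Step 2: length = 18
Step 3: length = 38


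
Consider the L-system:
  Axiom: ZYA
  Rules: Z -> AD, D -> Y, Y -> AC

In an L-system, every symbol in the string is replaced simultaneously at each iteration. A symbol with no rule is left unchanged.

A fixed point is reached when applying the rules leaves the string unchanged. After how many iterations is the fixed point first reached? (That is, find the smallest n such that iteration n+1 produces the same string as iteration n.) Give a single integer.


Answer: 3

Derivation:
Step 0: ZYA
Step 1: ADACA
Step 2: AYACA
Step 3: AACACA
Step 4: AACACA  (unchanged — fixed point at step 3)


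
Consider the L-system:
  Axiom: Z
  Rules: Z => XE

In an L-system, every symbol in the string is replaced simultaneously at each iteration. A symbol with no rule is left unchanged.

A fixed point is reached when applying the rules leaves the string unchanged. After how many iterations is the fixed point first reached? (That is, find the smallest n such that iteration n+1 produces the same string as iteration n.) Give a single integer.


Step 0: Z
Step 1: XE
Step 2: XE  (unchanged — fixed point at step 1)

Answer: 1


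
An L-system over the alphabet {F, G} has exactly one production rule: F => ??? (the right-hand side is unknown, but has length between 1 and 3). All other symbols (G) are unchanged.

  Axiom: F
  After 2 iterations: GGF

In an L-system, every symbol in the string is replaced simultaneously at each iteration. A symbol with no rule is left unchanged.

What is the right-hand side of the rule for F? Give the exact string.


Answer: GF

Derivation:
Trying F => GF:
  Step 0: F
  Step 1: GF
  Step 2: GGF
Matches the given result.


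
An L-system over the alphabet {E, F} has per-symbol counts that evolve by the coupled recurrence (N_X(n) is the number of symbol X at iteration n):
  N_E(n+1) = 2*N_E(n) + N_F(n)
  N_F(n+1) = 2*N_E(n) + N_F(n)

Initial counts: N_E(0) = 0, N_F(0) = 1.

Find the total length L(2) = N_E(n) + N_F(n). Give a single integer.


Answer: 6

Derivation:
Step 0: N_E=0, N_F=1, L=1
Step 1: N_E=1, N_F=1, L=2
Step 2: N_E=3, N_F=3, L=6


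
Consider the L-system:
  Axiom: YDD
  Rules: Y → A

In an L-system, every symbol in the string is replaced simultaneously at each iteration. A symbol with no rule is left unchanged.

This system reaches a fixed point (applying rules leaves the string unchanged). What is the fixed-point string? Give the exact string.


Answer: ADD

Derivation:
Step 0: YDD
Step 1: ADD
Step 2: ADD  (unchanged — fixed point at step 1)


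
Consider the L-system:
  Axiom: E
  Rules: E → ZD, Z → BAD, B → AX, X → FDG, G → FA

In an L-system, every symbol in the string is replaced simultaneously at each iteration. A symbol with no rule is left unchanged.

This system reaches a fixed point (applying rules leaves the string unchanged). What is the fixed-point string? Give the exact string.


Answer: AFDFAADD

Derivation:
Step 0: E
Step 1: ZD
Step 2: BADD
Step 3: AXADD
Step 4: AFDGADD
Step 5: AFDFAADD
Step 6: AFDFAADD  (unchanged — fixed point at step 5)


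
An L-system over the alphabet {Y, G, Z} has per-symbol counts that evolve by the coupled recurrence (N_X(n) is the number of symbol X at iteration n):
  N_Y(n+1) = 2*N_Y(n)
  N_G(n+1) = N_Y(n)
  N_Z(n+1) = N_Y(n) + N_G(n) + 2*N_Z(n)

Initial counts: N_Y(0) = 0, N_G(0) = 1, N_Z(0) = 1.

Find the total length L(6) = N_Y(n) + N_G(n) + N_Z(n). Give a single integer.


Step 0: N_Y=0, N_G=1, N_Z=1, L=2
Step 1: N_Y=0, N_G=0, N_Z=3, L=3
Step 2: N_Y=0, N_G=0, N_Z=6, L=6
Step 3: N_Y=0, N_G=0, N_Z=12, L=12
Step 4: N_Y=0, N_G=0, N_Z=24, L=24
Step 5: N_Y=0, N_G=0, N_Z=48, L=48
Step 6: N_Y=0, N_G=0, N_Z=96, L=96

Answer: 96


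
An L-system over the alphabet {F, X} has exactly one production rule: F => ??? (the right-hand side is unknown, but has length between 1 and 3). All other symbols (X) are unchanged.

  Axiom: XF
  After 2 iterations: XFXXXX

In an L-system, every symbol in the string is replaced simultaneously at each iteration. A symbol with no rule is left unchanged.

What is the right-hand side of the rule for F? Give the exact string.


Answer: FXX

Derivation:
Trying F => FXX:
  Step 0: XF
  Step 1: XFXX
  Step 2: XFXXXX
Matches the given result.


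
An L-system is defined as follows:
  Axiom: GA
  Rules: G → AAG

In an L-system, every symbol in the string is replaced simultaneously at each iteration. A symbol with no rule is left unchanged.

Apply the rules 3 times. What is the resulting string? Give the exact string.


Answer: AAAAAAGA

Derivation:
Step 0: GA
Step 1: AAGA
Step 2: AAAAGA
Step 3: AAAAAAGA


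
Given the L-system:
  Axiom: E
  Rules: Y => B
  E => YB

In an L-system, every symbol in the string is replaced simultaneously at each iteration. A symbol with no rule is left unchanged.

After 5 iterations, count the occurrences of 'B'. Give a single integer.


Answer: 2

Derivation:
Step 0: E  (0 'B')
Step 1: YB  (1 'B')
Step 2: BB  (2 'B')
Step 3: BB  (2 'B')
Step 4: BB  (2 'B')
Step 5: BB  (2 'B')


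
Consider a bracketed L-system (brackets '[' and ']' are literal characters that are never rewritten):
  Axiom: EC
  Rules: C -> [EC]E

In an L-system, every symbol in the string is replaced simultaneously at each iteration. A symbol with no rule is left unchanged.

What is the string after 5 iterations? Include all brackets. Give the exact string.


Step 0: EC
Step 1: E[EC]E
Step 2: E[E[EC]E]E
Step 3: E[E[E[EC]E]E]E
Step 4: E[E[E[E[EC]E]E]E]E
Step 5: E[E[E[E[E[EC]E]E]E]E]E

Answer: E[E[E[E[E[EC]E]E]E]E]E


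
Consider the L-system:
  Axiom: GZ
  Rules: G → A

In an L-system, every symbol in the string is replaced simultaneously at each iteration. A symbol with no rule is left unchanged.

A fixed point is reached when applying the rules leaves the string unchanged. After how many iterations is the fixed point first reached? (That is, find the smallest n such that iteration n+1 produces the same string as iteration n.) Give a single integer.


Step 0: GZ
Step 1: AZ
Step 2: AZ  (unchanged — fixed point at step 1)

Answer: 1


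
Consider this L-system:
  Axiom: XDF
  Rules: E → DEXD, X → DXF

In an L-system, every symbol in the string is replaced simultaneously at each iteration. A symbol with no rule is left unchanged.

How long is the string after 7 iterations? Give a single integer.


Step 0: length = 3
Step 1: length = 5
Step 2: length = 7
Step 3: length = 9
Step 4: length = 11
Step 5: length = 13
Step 6: length = 15
Step 7: length = 17

Answer: 17


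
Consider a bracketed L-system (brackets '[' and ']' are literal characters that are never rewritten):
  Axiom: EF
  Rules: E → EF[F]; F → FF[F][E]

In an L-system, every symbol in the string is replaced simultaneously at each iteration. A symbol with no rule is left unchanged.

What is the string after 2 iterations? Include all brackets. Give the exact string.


Step 0: EF
Step 1: EF[F]FF[F][E]
Step 2: EF[F]FF[F][E][FF[F][E]]FF[F][E]FF[F][E][FF[F][E]][EF[F]]

Answer: EF[F]FF[F][E][FF[F][E]]FF[F][E]FF[F][E][FF[F][E]][EF[F]]


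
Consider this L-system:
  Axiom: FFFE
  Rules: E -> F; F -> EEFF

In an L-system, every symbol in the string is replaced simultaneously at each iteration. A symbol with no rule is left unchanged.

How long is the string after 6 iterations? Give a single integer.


Step 0: length = 4
Step 1: length = 13
Step 2: length = 34
Step 3: length = 94
Step 4: length = 256
Step 5: length = 700
Step 6: length = 1912

Answer: 1912


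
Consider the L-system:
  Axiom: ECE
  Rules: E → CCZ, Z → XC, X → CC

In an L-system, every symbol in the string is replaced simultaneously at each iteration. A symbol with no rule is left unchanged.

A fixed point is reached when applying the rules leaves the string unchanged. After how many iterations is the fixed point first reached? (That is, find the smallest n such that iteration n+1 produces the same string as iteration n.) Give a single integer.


Answer: 3

Derivation:
Step 0: ECE
Step 1: CCZCCCZ
Step 2: CCXCCCCXC
Step 3: CCCCCCCCCCC
Step 4: CCCCCCCCCCC  (unchanged — fixed point at step 3)


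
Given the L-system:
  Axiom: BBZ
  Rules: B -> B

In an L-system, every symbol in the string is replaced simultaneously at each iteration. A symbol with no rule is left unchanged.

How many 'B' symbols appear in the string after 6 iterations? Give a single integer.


Answer: 2

Derivation:
Step 0: BBZ  (2 'B')
Step 1: BBZ  (2 'B')
Step 2: BBZ  (2 'B')
Step 3: BBZ  (2 'B')
Step 4: BBZ  (2 'B')
Step 5: BBZ  (2 'B')
Step 6: BBZ  (2 'B')


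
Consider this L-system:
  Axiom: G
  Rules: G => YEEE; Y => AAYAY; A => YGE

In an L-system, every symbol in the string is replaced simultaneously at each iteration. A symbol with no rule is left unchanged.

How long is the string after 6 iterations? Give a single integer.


Step 0: length = 1
Step 1: length = 4
Step 2: length = 8
Step 3: length = 22
Step 4: length = 71
Step 5: length = 223
Step 6: length = 716

Answer: 716


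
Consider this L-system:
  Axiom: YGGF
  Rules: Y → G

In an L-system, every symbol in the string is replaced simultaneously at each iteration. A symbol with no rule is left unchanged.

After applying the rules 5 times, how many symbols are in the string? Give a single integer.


Answer: 4

Derivation:
Step 0: length = 4
Step 1: length = 4
Step 2: length = 4
Step 3: length = 4
Step 4: length = 4
Step 5: length = 4


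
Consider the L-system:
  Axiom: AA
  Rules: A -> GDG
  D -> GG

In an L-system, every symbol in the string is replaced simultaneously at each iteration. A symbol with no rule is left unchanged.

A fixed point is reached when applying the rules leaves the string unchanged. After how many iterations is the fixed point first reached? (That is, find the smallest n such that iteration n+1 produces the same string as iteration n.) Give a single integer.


Answer: 2

Derivation:
Step 0: AA
Step 1: GDGGDG
Step 2: GGGGGGGG
Step 3: GGGGGGGG  (unchanged — fixed point at step 2)


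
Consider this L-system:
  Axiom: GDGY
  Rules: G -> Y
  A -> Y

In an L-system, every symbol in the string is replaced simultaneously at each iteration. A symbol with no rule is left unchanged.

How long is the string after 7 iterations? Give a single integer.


Answer: 4

Derivation:
Step 0: length = 4
Step 1: length = 4
Step 2: length = 4
Step 3: length = 4
Step 4: length = 4
Step 5: length = 4
Step 6: length = 4
Step 7: length = 4


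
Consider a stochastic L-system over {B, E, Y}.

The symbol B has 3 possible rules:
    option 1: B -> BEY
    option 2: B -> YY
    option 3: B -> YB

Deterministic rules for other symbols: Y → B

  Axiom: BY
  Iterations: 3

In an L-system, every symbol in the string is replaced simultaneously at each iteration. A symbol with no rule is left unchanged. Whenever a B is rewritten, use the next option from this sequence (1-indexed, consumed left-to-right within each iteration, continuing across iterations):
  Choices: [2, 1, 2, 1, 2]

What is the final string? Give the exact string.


Answer: YYBEYYYEB

Derivation:
Step 0: BY
Step 1: YYB  (used choices [2])
Step 2: BBBEY  (used choices [1])
Step 3: YYBEYYYEB  (used choices [2, 1, 2])


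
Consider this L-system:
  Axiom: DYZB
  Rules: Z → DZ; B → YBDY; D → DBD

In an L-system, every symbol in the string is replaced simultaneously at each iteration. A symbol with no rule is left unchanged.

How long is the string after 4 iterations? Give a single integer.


Step 0: length = 4
Step 1: length = 10
Step 2: length = 25
Step 3: length = 66
Step 4: length = 176

Answer: 176


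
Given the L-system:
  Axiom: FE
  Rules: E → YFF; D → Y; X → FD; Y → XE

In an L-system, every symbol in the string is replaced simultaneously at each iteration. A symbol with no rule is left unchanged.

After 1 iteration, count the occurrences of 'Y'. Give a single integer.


Step 0: FE  (0 'Y')
Step 1: FYFF  (1 'Y')

Answer: 1


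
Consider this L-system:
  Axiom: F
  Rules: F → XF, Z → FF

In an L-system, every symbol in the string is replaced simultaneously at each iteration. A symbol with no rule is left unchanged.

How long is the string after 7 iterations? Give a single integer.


Answer: 8

Derivation:
Step 0: length = 1
Step 1: length = 2
Step 2: length = 3
Step 3: length = 4
Step 4: length = 5
Step 5: length = 6
Step 6: length = 7
Step 7: length = 8


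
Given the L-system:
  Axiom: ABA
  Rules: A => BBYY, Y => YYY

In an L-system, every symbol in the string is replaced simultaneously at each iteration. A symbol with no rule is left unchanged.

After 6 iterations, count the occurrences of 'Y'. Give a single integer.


Step 0: length=3, 'Y' count=0
Step 1: length=9, 'Y' count=4
Step 2: length=17, 'Y' count=12
Step 3: length=41, 'Y' count=36
Step 4: length=113, 'Y' count=108
Step 5: length=329, 'Y' count=324
Step 6: length=977, 'Y' count=972
Final string: BBYYYYYYYYYYYYYYYYYYYYYYYYYYYYYYYYYYYYYYYYYYYYYYYYYYYYYYYYYYYYYYYYYYYYYYYYYYYYYYYYYYYYYYYYYYYYYYYYYYYYYYYYYYYYYYYYYYYYYYYYYYYYYYYYYYYYYYYYYYYYYYYYYYYYYYYYYYYYYYYYYYYYYYYYYYYYYYYYYYYYYYYYYYYYYYYYYYYYYYYYYYYYYYYYYYYYYYYYYYYYYYYYYYYYYYYYYYYYYYYYYYYYYYYYYYYYYYYYYYYYYYYYYYYYYYYYYYYYYYYYYYYYYYYYYYYYYYYYYYYYYYYYYYYYYYYYYYYYYYYYYYYYYYYYYYYYYYYYYYYYYYYYYYYYYYYYYYYYYYYYYYYYYYYYYYYYYYYYYYYYYYYYYYYYYYYYYYYYYYYYYYYYYYYYYYYYYYYYYYYYYYYYYYYYYYYYYYYYYYYYYYYYYYYYYYYYYYYYYYYYYYYYYYYYYYYYYYYYYYYYYYYYYYBBBYYYYYYYYYYYYYYYYYYYYYYYYYYYYYYYYYYYYYYYYYYYYYYYYYYYYYYYYYYYYYYYYYYYYYYYYYYYYYYYYYYYYYYYYYYYYYYYYYYYYYYYYYYYYYYYYYYYYYYYYYYYYYYYYYYYYYYYYYYYYYYYYYYYYYYYYYYYYYYYYYYYYYYYYYYYYYYYYYYYYYYYYYYYYYYYYYYYYYYYYYYYYYYYYYYYYYYYYYYYYYYYYYYYYYYYYYYYYYYYYYYYYYYYYYYYYYYYYYYYYYYYYYYYYYYYYYYYYYYYYYYYYYYYYYYYYYYYYYYYYYYYYYYYYYYYYYYYYYYYYYYYYYYYYYYYYYYYYYYYYYYYYYYYYYYYYYYYYYYYYYYYYYYYYYYYYYYYYYYYYYYYYYYYYYYYYYYYYYYYYYYYYYYYYYYYYYYYYYYYYYYYYYYYYYYYYYYYYYYYYYYYYYYYYYYYYYYYYYYYYYYYYYYYYYYYYYYYYYYYYYYYYYY

Answer: 972


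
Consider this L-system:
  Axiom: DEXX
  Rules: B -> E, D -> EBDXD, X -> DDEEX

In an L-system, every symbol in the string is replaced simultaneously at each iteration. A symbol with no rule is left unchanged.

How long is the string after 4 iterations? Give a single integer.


Answer: 484

Derivation:
Step 0: length = 4
Step 1: length = 16
Step 2: length = 52
Step 3: length = 160
Step 4: length = 484


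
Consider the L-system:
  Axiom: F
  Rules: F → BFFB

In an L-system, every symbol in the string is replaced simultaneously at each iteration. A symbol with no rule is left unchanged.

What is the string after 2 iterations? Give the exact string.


Step 0: F
Step 1: BFFB
Step 2: BBFFBBFFBB

Answer: BBFFBBFFBB


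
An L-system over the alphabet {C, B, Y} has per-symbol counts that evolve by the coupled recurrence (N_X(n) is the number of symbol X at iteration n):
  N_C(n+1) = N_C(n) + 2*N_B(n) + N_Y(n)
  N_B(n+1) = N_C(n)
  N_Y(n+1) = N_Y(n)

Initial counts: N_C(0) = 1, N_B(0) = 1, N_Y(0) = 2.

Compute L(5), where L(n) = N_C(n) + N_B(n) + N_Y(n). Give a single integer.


Answer: 128

Derivation:
Step 0: N_C=1, N_B=1, N_Y=2, L=4
Step 1: N_C=5, N_B=1, N_Y=2, L=8
Step 2: N_C=9, N_B=5, N_Y=2, L=16
Step 3: N_C=21, N_B=9, N_Y=2, L=32
Step 4: N_C=41, N_B=21, N_Y=2, L=64
Step 5: N_C=85, N_B=41, N_Y=2, L=128


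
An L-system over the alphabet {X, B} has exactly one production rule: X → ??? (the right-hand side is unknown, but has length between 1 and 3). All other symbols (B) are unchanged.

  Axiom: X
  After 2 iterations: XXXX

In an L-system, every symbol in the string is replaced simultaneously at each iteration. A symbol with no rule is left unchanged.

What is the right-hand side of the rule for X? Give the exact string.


Answer: XX

Derivation:
Trying X → XX:
  Step 0: X
  Step 1: XX
  Step 2: XXXX
Matches the given result.


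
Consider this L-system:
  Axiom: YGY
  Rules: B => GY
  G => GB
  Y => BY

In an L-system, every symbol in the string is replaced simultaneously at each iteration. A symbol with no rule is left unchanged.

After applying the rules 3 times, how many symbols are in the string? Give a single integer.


Step 0: length = 3
Step 1: length = 6
Step 2: length = 12
Step 3: length = 24

Answer: 24


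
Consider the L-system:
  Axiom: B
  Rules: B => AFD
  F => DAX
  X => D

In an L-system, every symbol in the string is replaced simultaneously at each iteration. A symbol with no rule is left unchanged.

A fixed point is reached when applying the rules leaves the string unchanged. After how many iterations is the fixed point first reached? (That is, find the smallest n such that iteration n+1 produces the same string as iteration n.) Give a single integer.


Step 0: B
Step 1: AFD
Step 2: ADAXD
Step 3: ADADD
Step 4: ADADD  (unchanged — fixed point at step 3)

Answer: 3


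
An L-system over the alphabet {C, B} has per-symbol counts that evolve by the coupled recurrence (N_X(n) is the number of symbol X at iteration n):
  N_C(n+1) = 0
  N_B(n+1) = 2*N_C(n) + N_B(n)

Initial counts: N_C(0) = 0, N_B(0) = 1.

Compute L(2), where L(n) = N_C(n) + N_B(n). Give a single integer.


Answer: 1

Derivation:
Step 0: N_C=0, N_B=1, L=1
Step 1: N_C=0, N_B=1, L=1
Step 2: N_C=0, N_B=1, L=1


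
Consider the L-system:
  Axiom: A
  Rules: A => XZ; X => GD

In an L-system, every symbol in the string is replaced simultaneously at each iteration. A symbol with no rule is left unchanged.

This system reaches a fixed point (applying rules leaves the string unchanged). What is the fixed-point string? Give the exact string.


Answer: GDZ

Derivation:
Step 0: A
Step 1: XZ
Step 2: GDZ
Step 3: GDZ  (unchanged — fixed point at step 2)


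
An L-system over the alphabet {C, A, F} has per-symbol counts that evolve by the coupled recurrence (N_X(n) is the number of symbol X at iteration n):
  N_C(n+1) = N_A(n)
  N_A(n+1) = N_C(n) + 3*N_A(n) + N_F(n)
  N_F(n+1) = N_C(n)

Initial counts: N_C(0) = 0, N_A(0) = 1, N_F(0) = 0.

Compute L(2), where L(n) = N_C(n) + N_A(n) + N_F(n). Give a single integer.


Step 0: N_C=0, N_A=1, N_F=0, L=1
Step 1: N_C=1, N_A=3, N_F=0, L=4
Step 2: N_C=3, N_A=10, N_F=1, L=14

Answer: 14


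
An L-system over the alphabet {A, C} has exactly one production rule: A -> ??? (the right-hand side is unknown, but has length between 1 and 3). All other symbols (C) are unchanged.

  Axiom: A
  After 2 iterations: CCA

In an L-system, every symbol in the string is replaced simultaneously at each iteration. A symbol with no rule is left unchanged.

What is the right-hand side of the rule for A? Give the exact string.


Trying A -> CA:
  Step 0: A
  Step 1: CA
  Step 2: CCA
Matches the given result.

Answer: CA


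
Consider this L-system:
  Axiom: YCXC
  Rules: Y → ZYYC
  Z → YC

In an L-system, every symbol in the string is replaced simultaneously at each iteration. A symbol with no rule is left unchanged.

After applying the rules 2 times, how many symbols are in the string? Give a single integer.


Answer: 14

Derivation:
Step 0: length = 4
Step 1: length = 7
Step 2: length = 14


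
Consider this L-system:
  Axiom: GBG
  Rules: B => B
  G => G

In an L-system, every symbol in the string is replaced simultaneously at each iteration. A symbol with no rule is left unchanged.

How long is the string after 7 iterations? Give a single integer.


Answer: 3

Derivation:
Step 0: length = 3
Step 1: length = 3
Step 2: length = 3
Step 3: length = 3
Step 4: length = 3
Step 5: length = 3
Step 6: length = 3
Step 7: length = 3


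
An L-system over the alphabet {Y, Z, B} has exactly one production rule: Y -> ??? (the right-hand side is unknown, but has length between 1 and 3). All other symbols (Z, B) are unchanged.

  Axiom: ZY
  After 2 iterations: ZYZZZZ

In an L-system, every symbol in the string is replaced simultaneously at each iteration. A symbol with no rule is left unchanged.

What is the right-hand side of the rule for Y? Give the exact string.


Trying Y -> YZZ:
  Step 0: ZY
  Step 1: ZYZZ
  Step 2: ZYZZZZ
Matches the given result.

Answer: YZZ


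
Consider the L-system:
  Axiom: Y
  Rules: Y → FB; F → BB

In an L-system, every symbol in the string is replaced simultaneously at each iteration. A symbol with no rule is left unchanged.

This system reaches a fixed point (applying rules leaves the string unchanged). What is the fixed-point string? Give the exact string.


Step 0: Y
Step 1: FB
Step 2: BBB
Step 3: BBB  (unchanged — fixed point at step 2)

Answer: BBB


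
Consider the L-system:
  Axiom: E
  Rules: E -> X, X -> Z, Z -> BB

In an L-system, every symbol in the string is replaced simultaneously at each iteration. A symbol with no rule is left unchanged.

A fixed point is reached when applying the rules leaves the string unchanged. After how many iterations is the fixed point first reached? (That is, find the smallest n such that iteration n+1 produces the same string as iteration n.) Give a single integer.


Answer: 3

Derivation:
Step 0: E
Step 1: X
Step 2: Z
Step 3: BB
Step 4: BB  (unchanged — fixed point at step 3)


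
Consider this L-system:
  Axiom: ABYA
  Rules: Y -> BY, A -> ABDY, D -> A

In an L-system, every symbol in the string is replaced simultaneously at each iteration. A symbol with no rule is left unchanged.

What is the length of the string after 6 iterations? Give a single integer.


Answer: 182

Derivation:
Step 0: length = 4
Step 1: length = 11
Step 2: length = 20
Step 3: length = 37
Step 4: length = 64
Step 5: length = 109
Step 6: length = 182


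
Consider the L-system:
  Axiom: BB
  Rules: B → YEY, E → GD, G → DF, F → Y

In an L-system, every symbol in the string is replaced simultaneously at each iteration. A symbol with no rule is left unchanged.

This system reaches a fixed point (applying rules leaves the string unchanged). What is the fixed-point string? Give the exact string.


Step 0: BB
Step 1: YEYYEY
Step 2: YGDYYGDY
Step 3: YDFDYYDFDY
Step 4: YDYDYYDYDY
Step 5: YDYDYYDYDY  (unchanged — fixed point at step 4)

Answer: YDYDYYDYDY


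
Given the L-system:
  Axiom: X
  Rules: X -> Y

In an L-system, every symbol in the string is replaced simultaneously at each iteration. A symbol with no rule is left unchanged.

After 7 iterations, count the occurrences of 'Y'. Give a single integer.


Step 0: X  (0 'Y')
Step 1: Y  (1 'Y')
Step 2: Y  (1 'Y')
Step 3: Y  (1 'Y')
Step 4: Y  (1 'Y')
Step 5: Y  (1 'Y')
Step 6: Y  (1 'Y')
Step 7: Y  (1 'Y')

Answer: 1


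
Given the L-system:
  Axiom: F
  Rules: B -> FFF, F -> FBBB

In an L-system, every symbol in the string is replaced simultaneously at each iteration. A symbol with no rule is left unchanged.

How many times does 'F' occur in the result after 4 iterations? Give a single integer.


Step 0: F  (1 'F')
Step 1: FBBB  (1 'F')
Step 2: FBBBFFFFFFFFF  (10 'F')
Step 3: FBBBFFFFFFFFFFBBBFBBBFBBBFBBBFBBBFBBBFBBBFBBBFBBB  (19 'F')
Step 4: FBBBFFFFFFFFFFBBBFBBBFBBBFBBBFBBBFBBBFBBBFBBBFBBBFBBBFFFFFFFFFFBBBFFFFFFFFFFBBBFFFFFFFFFFBBBFFFFFFFFFFBBBFFFFFFFFFFBBBFFFFFFFFFFBBBFFFFFFFFFFBBBFFFFFFFFFFBBBFFFFFFFFF  (109 'F')

Answer: 109


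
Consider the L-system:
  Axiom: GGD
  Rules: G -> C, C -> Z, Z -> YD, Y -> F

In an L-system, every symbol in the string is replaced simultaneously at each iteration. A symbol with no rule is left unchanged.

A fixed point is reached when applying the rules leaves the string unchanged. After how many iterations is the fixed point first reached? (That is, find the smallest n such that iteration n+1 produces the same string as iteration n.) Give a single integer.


Step 0: GGD
Step 1: CCD
Step 2: ZZD
Step 3: YDYDD
Step 4: FDFDD
Step 5: FDFDD  (unchanged — fixed point at step 4)

Answer: 4
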